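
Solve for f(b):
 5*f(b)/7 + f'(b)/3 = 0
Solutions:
 f(b) = C1*exp(-15*b/7)


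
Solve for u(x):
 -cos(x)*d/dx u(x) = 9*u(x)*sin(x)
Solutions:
 u(x) = C1*cos(x)^9


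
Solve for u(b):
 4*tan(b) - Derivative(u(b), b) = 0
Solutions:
 u(b) = C1 - 4*log(cos(b))


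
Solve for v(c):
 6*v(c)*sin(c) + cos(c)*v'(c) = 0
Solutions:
 v(c) = C1*cos(c)^6


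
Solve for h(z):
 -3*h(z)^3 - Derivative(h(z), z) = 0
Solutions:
 h(z) = -sqrt(2)*sqrt(-1/(C1 - 3*z))/2
 h(z) = sqrt(2)*sqrt(-1/(C1 - 3*z))/2


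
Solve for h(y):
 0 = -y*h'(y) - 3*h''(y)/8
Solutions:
 h(y) = C1 + C2*erf(2*sqrt(3)*y/3)


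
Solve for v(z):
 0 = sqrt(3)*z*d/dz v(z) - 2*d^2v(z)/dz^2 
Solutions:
 v(z) = C1 + C2*erfi(3^(1/4)*z/2)


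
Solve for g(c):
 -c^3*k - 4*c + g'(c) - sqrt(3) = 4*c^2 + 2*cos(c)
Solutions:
 g(c) = C1 + c^4*k/4 + 4*c^3/3 + 2*c^2 + sqrt(3)*c + 2*sin(c)


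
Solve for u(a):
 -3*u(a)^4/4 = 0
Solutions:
 u(a) = 0


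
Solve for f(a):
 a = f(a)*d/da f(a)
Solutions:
 f(a) = -sqrt(C1 + a^2)
 f(a) = sqrt(C1 + a^2)


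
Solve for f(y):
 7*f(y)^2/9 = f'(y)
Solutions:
 f(y) = -9/(C1 + 7*y)


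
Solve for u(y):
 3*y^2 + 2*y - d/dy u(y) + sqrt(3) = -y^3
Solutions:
 u(y) = C1 + y^4/4 + y^3 + y^2 + sqrt(3)*y


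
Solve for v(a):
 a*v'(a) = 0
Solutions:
 v(a) = C1


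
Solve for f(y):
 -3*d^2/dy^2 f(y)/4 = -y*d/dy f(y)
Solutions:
 f(y) = C1 + C2*erfi(sqrt(6)*y/3)


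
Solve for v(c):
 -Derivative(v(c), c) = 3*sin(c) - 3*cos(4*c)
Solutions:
 v(c) = C1 + 3*sin(4*c)/4 + 3*cos(c)


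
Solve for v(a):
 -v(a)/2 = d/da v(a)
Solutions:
 v(a) = C1*exp(-a/2)


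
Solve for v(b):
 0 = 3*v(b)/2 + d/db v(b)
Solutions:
 v(b) = C1*exp(-3*b/2)


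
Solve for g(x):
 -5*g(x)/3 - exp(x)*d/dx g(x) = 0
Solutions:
 g(x) = C1*exp(5*exp(-x)/3)


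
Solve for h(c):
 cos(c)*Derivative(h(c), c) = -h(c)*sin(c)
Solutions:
 h(c) = C1*cos(c)


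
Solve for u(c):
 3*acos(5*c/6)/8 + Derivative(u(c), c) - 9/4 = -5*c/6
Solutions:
 u(c) = C1 - 5*c^2/12 - 3*c*acos(5*c/6)/8 + 9*c/4 + 3*sqrt(36 - 25*c^2)/40


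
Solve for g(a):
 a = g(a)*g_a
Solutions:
 g(a) = -sqrt(C1 + a^2)
 g(a) = sqrt(C1 + a^2)


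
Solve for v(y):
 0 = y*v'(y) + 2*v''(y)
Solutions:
 v(y) = C1 + C2*erf(y/2)


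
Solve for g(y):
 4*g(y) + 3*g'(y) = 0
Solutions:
 g(y) = C1*exp(-4*y/3)


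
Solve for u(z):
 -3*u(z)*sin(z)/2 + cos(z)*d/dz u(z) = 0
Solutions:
 u(z) = C1/cos(z)^(3/2)


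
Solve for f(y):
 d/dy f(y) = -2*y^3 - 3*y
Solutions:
 f(y) = C1 - y^4/2 - 3*y^2/2


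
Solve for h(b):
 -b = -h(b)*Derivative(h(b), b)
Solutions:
 h(b) = -sqrt(C1 + b^2)
 h(b) = sqrt(C1 + b^2)


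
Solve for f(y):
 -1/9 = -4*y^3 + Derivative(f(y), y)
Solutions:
 f(y) = C1 + y^4 - y/9


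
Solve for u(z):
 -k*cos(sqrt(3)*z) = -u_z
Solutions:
 u(z) = C1 + sqrt(3)*k*sin(sqrt(3)*z)/3


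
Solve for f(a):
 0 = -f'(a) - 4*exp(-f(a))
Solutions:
 f(a) = log(C1 - 4*a)


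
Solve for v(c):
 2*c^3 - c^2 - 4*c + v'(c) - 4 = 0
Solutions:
 v(c) = C1 - c^4/2 + c^3/3 + 2*c^2 + 4*c


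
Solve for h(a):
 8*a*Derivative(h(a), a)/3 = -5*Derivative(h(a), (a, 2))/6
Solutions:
 h(a) = C1 + C2*erf(2*sqrt(10)*a/5)


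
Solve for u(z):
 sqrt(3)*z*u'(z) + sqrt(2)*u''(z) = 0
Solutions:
 u(z) = C1 + C2*erf(6^(1/4)*z/2)


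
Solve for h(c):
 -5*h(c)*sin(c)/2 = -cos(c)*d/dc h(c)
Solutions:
 h(c) = C1/cos(c)^(5/2)


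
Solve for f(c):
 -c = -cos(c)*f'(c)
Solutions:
 f(c) = C1 + Integral(c/cos(c), c)


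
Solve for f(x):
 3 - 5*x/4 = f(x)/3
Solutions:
 f(x) = 9 - 15*x/4


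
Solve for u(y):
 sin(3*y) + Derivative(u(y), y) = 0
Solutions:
 u(y) = C1 + cos(3*y)/3


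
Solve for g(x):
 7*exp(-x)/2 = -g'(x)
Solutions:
 g(x) = C1 + 7*exp(-x)/2


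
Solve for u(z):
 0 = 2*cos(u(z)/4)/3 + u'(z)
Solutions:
 2*z/3 - 2*log(sin(u(z)/4) - 1) + 2*log(sin(u(z)/4) + 1) = C1


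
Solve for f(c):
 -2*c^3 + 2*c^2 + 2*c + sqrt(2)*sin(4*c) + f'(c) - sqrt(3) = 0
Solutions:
 f(c) = C1 + c^4/2 - 2*c^3/3 - c^2 + sqrt(3)*c + sqrt(2)*cos(4*c)/4


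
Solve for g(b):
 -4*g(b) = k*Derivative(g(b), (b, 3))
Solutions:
 g(b) = C1*exp(2^(2/3)*b*(-1/k)^(1/3)) + C2*exp(2^(2/3)*b*(-1/k)^(1/3)*(-1 + sqrt(3)*I)/2) + C3*exp(-2^(2/3)*b*(-1/k)^(1/3)*(1 + sqrt(3)*I)/2)


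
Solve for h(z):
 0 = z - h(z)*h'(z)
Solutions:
 h(z) = -sqrt(C1 + z^2)
 h(z) = sqrt(C1 + z^2)


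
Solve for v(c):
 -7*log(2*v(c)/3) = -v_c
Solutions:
 -Integral(1/(log(_y) - log(3) + log(2)), (_y, v(c)))/7 = C1 - c


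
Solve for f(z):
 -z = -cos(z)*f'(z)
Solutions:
 f(z) = C1 + Integral(z/cos(z), z)


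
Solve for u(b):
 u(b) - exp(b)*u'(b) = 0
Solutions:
 u(b) = C1*exp(-exp(-b))


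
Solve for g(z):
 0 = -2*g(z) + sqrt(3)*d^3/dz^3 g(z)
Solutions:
 g(z) = C3*exp(2^(1/3)*3^(5/6)*z/3) + (C1*sin(6^(1/3)*z/2) + C2*cos(6^(1/3)*z/2))*exp(-2^(1/3)*3^(5/6)*z/6)


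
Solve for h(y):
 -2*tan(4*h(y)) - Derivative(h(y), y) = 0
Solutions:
 h(y) = -asin(C1*exp(-8*y))/4 + pi/4
 h(y) = asin(C1*exp(-8*y))/4


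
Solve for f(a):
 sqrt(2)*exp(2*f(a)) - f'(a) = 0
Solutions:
 f(a) = log(-sqrt(-1/(C1 + sqrt(2)*a))) - log(2)/2
 f(a) = log(-1/(C1 + sqrt(2)*a))/2 - log(2)/2


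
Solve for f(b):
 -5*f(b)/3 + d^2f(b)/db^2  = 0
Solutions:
 f(b) = C1*exp(-sqrt(15)*b/3) + C2*exp(sqrt(15)*b/3)


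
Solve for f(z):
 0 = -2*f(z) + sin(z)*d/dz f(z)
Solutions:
 f(z) = C1*(cos(z) - 1)/(cos(z) + 1)


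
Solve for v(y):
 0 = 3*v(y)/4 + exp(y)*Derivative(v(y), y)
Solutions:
 v(y) = C1*exp(3*exp(-y)/4)


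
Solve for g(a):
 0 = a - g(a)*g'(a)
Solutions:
 g(a) = -sqrt(C1 + a^2)
 g(a) = sqrt(C1 + a^2)


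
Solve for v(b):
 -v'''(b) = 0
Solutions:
 v(b) = C1 + C2*b + C3*b^2


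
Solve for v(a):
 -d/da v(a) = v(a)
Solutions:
 v(a) = C1*exp(-a)


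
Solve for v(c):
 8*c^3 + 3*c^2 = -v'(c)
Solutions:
 v(c) = C1 - 2*c^4 - c^3


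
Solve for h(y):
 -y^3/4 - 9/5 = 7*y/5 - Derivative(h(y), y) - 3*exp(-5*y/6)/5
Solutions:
 h(y) = C1 + y^4/16 + 7*y^2/10 + 9*y/5 + 18*exp(-5*y/6)/25


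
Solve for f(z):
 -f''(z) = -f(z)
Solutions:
 f(z) = C1*exp(-z) + C2*exp(z)


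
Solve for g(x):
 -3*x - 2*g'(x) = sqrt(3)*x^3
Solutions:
 g(x) = C1 - sqrt(3)*x^4/8 - 3*x^2/4


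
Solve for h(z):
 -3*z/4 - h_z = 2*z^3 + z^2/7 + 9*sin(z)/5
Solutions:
 h(z) = C1 - z^4/2 - z^3/21 - 3*z^2/8 + 9*cos(z)/5


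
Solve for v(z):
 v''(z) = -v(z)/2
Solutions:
 v(z) = C1*sin(sqrt(2)*z/2) + C2*cos(sqrt(2)*z/2)


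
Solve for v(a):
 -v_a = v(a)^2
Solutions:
 v(a) = 1/(C1 + a)


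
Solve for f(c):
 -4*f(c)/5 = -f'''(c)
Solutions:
 f(c) = C3*exp(10^(2/3)*c/5) + (C1*sin(10^(2/3)*sqrt(3)*c/10) + C2*cos(10^(2/3)*sqrt(3)*c/10))*exp(-10^(2/3)*c/10)


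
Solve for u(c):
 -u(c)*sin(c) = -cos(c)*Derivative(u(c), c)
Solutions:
 u(c) = C1/cos(c)


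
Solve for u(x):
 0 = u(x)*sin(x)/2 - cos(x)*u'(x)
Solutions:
 u(x) = C1/sqrt(cos(x))


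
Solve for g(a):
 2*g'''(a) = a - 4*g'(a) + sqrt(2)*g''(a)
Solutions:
 g(a) = C1 + a^2/8 + sqrt(2)*a/16 + (C2*sin(sqrt(30)*a/4) + C3*cos(sqrt(30)*a/4))*exp(sqrt(2)*a/4)


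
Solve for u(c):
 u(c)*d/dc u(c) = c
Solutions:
 u(c) = -sqrt(C1 + c^2)
 u(c) = sqrt(C1 + c^2)


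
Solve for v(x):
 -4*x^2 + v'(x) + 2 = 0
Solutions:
 v(x) = C1 + 4*x^3/3 - 2*x


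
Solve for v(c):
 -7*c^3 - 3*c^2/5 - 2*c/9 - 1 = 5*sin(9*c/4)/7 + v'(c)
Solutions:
 v(c) = C1 - 7*c^4/4 - c^3/5 - c^2/9 - c + 20*cos(9*c/4)/63


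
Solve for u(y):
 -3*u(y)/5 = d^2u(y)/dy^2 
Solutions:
 u(y) = C1*sin(sqrt(15)*y/5) + C2*cos(sqrt(15)*y/5)


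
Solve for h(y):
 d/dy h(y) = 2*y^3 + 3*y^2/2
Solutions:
 h(y) = C1 + y^4/2 + y^3/2


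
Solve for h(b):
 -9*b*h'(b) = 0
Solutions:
 h(b) = C1


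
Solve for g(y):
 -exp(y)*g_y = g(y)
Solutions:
 g(y) = C1*exp(exp(-y))


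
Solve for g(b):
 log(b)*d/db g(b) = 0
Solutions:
 g(b) = C1


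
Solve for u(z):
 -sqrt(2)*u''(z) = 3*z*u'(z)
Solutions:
 u(z) = C1 + C2*erf(2^(1/4)*sqrt(3)*z/2)


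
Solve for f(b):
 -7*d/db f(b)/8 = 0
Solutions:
 f(b) = C1


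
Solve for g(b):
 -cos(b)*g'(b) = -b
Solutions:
 g(b) = C1 + Integral(b/cos(b), b)


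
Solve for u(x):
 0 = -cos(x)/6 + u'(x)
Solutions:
 u(x) = C1 + sin(x)/6


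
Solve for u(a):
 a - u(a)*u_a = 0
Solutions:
 u(a) = -sqrt(C1 + a^2)
 u(a) = sqrt(C1 + a^2)


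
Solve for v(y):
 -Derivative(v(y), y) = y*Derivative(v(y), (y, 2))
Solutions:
 v(y) = C1 + C2*log(y)


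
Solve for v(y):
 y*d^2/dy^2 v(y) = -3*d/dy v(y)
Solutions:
 v(y) = C1 + C2/y^2


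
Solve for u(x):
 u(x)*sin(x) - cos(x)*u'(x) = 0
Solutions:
 u(x) = C1/cos(x)


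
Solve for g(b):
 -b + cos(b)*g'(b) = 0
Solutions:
 g(b) = C1 + Integral(b/cos(b), b)


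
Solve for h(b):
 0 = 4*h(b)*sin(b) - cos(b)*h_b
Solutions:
 h(b) = C1/cos(b)^4


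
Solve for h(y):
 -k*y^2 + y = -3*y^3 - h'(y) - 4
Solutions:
 h(y) = C1 + k*y^3/3 - 3*y^4/4 - y^2/2 - 4*y


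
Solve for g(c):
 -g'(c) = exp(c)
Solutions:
 g(c) = C1 - exp(c)


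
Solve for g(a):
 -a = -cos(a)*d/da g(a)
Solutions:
 g(a) = C1 + Integral(a/cos(a), a)


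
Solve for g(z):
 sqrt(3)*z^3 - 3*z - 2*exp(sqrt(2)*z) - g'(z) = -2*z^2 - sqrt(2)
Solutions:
 g(z) = C1 + sqrt(3)*z^4/4 + 2*z^3/3 - 3*z^2/2 + sqrt(2)*z - sqrt(2)*exp(sqrt(2)*z)


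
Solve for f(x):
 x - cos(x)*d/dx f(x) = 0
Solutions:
 f(x) = C1 + Integral(x/cos(x), x)


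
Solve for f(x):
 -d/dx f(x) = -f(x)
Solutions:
 f(x) = C1*exp(x)


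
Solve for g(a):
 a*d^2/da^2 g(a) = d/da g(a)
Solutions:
 g(a) = C1 + C2*a^2


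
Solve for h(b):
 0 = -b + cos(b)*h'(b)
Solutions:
 h(b) = C1 + Integral(b/cos(b), b)


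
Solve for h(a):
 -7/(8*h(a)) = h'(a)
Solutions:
 h(a) = -sqrt(C1 - 7*a)/2
 h(a) = sqrt(C1 - 7*a)/2


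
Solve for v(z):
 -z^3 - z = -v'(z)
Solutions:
 v(z) = C1 + z^4/4 + z^2/2


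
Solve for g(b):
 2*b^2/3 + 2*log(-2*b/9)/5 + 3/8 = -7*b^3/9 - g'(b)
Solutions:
 g(b) = C1 - 7*b^4/36 - 2*b^3/9 - 2*b*log(-b)/5 + b*(-16*log(2) + 1 + 32*log(3))/40


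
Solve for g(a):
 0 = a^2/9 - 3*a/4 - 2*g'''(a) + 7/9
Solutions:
 g(a) = C1 + C2*a + C3*a^2 + a^5/1080 - a^4/64 + 7*a^3/108


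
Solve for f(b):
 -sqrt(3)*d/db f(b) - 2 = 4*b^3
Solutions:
 f(b) = C1 - sqrt(3)*b^4/3 - 2*sqrt(3)*b/3


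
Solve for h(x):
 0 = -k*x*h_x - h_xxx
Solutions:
 h(x) = C1 + Integral(C2*airyai(x*(-k)^(1/3)) + C3*airybi(x*(-k)^(1/3)), x)


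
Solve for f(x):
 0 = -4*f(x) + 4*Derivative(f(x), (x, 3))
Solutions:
 f(x) = C3*exp(x) + (C1*sin(sqrt(3)*x/2) + C2*cos(sqrt(3)*x/2))*exp(-x/2)


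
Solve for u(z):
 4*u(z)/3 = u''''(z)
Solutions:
 u(z) = C1*exp(-sqrt(2)*3^(3/4)*z/3) + C2*exp(sqrt(2)*3^(3/4)*z/3) + C3*sin(sqrt(2)*3^(3/4)*z/3) + C4*cos(sqrt(2)*3^(3/4)*z/3)


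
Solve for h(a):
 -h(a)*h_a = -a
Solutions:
 h(a) = -sqrt(C1 + a^2)
 h(a) = sqrt(C1 + a^2)


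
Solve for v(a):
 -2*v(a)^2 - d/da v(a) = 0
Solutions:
 v(a) = 1/(C1 + 2*a)


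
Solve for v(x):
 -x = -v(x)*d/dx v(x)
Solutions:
 v(x) = -sqrt(C1 + x^2)
 v(x) = sqrt(C1 + x^2)


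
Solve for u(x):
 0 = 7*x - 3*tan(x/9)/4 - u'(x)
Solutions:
 u(x) = C1 + 7*x^2/2 + 27*log(cos(x/9))/4


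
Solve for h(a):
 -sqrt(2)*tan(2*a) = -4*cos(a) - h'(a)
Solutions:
 h(a) = C1 - sqrt(2)*log(cos(2*a))/2 - 4*sin(a)


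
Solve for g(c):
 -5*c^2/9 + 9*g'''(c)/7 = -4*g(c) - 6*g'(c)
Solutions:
 g(c) = C1*exp(-14^(1/3)*c*(-(3 + sqrt(23))^(1/3) + 14^(1/3)/(3 + sqrt(23))^(1/3))/6)*sin(14^(1/3)*sqrt(3)*c*(14^(1/3)/(3 + sqrt(23))^(1/3) + (3 + sqrt(23))^(1/3))/6) + C2*exp(-14^(1/3)*c*(-(3 + sqrt(23))^(1/3) + 14^(1/3)/(3 + sqrt(23))^(1/3))/6)*cos(14^(1/3)*sqrt(3)*c*(14^(1/3)/(3 + sqrt(23))^(1/3) + (3 + sqrt(23))^(1/3))/6) + C3*exp(14^(1/3)*c*(-(3 + sqrt(23))^(1/3) + 14^(1/3)/(3 + sqrt(23))^(1/3))/3) + 5*c^2/36 - 5*c/12 + 5/8


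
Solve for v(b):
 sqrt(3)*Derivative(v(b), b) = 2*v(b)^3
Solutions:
 v(b) = -sqrt(6)*sqrt(-1/(C1 + 2*sqrt(3)*b))/2
 v(b) = sqrt(6)*sqrt(-1/(C1 + 2*sqrt(3)*b))/2


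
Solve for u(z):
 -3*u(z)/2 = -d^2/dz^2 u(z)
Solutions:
 u(z) = C1*exp(-sqrt(6)*z/2) + C2*exp(sqrt(6)*z/2)


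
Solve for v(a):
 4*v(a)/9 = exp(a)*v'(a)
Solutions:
 v(a) = C1*exp(-4*exp(-a)/9)


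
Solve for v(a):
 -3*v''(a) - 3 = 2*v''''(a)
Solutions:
 v(a) = C1 + C2*a + C3*sin(sqrt(6)*a/2) + C4*cos(sqrt(6)*a/2) - a^2/2


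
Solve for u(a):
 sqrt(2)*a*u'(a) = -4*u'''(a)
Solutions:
 u(a) = C1 + Integral(C2*airyai(-sqrt(2)*a/2) + C3*airybi(-sqrt(2)*a/2), a)


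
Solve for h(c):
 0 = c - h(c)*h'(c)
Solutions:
 h(c) = -sqrt(C1 + c^2)
 h(c) = sqrt(C1 + c^2)


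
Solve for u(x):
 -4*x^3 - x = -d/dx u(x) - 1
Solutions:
 u(x) = C1 + x^4 + x^2/2 - x


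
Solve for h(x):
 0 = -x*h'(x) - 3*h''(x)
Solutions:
 h(x) = C1 + C2*erf(sqrt(6)*x/6)


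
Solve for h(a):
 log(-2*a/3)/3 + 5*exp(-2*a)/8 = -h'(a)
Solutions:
 h(a) = C1 - a*log(-a)/3 + a*(-log(2) + 1 + log(3))/3 + 5*exp(-2*a)/16


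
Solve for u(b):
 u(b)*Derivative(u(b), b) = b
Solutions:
 u(b) = -sqrt(C1 + b^2)
 u(b) = sqrt(C1 + b^2)


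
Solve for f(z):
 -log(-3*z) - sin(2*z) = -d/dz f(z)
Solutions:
 f(z) = C1 + z*log(-z) - z + z*log(3) - cos(2*z)/2


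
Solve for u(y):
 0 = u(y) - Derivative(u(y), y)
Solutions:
 u(y) = C1*exp(y)


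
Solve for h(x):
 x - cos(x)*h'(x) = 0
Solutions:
 h(x) = C1 + Integral(x/cos(x), x)


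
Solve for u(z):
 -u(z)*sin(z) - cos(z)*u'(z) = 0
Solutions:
 u(z) = C1*cos(z)


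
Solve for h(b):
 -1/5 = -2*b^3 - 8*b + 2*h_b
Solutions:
 h(b) = C1 + b^4/4 + 2*b^2 - b/10


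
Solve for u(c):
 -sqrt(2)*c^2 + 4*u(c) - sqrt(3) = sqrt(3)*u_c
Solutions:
 u(c) = C1*exp(4*sqrt(3)*c/3) + sqrt(2)*c^2/4 + sqrt(6)*c/8 + 3*sqrt(2)/32 + sqrt(3)/4


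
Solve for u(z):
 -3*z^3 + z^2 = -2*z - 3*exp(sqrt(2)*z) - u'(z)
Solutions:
 u(z) = C1 + 3*z^4/4 - z^3/3 - z^2 - 3*sqrt(2)*exp(sqrt(2)*z)/2


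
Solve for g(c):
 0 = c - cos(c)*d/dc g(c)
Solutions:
 g(c) = C1 + Integral(c/cos(c), c)


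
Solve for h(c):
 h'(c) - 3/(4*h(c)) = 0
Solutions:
 h(c) = -sqrt(C1 + 6*c)/2
 h(c) = sqrt(C1 + 6*c)/2


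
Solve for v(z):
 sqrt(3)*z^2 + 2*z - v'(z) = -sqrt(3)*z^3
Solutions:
 v(z) = C1 + sqrt(3)*z^4/4 + sqrt(3)*z^3/3 + z^2


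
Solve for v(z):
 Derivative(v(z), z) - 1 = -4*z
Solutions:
 v(z) = C1 - 2*z^2 + z


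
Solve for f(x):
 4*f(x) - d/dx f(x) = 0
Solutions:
 f(x) = C1*exp(4*x)


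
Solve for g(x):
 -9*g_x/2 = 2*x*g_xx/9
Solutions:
 g(x) = C1 + C2/x^(77/4)


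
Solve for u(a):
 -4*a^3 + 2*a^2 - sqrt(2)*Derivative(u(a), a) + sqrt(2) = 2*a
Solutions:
 u(a) = C1 - sqrt(2)*a^4/2 + sqrt(2)*a^3/3 - sqrt(2)*a^2/2 + a


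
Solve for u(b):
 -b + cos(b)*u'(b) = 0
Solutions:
 u(b) = C1 + Integral(b/cos(b), b)


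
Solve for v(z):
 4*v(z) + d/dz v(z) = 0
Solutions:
 v(z) = C1*exp(-4*z)


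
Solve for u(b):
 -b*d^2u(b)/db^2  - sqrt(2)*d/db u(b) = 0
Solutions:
 u(b) = C1 + C2*b^(1 - sqrt(2))


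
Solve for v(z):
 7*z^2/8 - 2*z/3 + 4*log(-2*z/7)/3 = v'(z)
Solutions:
 v(z) = C1 + 7*z^3/24 - z^2/3 + 4*z*log(-z)/3 + 4*z*(-log(7) - 1 + log(2))/3


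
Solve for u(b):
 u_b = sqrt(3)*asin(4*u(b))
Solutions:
 Integral(1/asin(4*_y), (_y, u(b))) = C1 + sqrt(3)*b


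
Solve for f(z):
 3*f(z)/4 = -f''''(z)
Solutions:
 f(z) = (C1*sin(3^(1/4)*z/2) + C2*cos(3^(1/4)*z/2))*exp(-3^(1/4)*z/2) + (C3*sin(3^(1/4)*z/2) + C4*cos(3^(1/4)*z/2))*exp(3^(1/4)*z/2)


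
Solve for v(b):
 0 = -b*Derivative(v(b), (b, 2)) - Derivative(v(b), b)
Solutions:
 v(b) = C1 + C2*log(b)


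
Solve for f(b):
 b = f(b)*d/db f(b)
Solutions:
 f(b) = -sqrt(C1 + b^2)
 f(b) = sqrt(C1 + b^2)


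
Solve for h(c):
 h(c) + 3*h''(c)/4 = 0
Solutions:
 h(c) = C1*sin(2*sqrt(3)*c/3) + C2*cos(2*sqrt(3)*c/3)


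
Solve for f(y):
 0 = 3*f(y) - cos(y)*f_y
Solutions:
 f(y) = C1*(sin(y) + 1)^(3/2)/(sin(y) - 1)^(3/2)


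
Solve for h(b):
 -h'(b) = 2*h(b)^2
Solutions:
 h(b) = 1/(C1 + 2*b)


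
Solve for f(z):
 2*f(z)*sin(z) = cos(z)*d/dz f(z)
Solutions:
 f(z) = C1/cos(z)^2


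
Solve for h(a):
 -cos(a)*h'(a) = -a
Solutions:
 h(a) = C1 + Integral(a/cos(a), a)


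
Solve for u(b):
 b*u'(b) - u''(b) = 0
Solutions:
 u(b) = C1 + C2*erfi(sqrt(2)*b/2)


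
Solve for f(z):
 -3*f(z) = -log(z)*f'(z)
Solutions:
 f(z) = C1*exp(3*li(z))


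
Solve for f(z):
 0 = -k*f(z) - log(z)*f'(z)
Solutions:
 f(z) = C1*exp(-k*li(z))


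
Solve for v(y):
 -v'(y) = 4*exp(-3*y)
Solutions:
 v(y) = C1 + 4*exp(-3*y)/3


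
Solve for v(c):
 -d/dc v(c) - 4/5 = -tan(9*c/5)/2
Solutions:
 v(c) = C1 - 4*c/5 - 5*log(cos(9*c/5))/18


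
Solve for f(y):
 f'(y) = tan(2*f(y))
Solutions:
 f(y) = -asin(C1*exp(2*y))/2 + pi/2
 f(y) = asin(C1*exp(2*y))/2


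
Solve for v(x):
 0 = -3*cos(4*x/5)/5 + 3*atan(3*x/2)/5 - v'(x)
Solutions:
 v(x) = C1 + 3*x*atan(3*x/2)/5 - log(9*x^2 + 4)/5 - 3*sin(4*x/5)/4


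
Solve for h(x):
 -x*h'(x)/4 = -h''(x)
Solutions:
 h(x) = C1 + C2*erfi(sqrt(2)*x/4)


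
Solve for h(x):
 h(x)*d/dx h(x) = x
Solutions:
 h(x) = -sqrt(C1 + x^2)
 h(x) = sqrt(C1 + x^2)


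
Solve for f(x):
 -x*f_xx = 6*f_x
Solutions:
 f(x) = C1 + C2/x^5


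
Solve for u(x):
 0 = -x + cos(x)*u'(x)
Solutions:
 u(x) = C1 + Integral(x/cos(x), x)


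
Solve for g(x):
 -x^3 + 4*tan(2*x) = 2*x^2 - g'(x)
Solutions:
 g(x) = C1 + x^4/4 + 2*x^3/3 + 2*log(cos(2*x))


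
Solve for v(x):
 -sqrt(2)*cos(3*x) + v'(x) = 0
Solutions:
 v(x) = C1 + sqrt(2)*sin(3*x)/3


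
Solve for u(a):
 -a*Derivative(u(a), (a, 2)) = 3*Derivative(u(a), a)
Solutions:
 u(a) = C1 + C2/a^2


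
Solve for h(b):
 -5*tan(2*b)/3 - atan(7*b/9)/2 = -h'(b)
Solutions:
 h(b) = C1 + b*atan(7*b/9)/2 - 9*log(49*b^2 + 81)/28 - 5*log(cos(2*b))/6


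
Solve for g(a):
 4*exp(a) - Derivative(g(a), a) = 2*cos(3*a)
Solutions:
 g(a) = C1 + 4*exp(a) - 2*sin(3*a)/3


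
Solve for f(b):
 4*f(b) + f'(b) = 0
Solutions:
 f(b) = C1*exp(-4*b)


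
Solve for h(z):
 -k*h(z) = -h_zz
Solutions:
 h(z) = C1*exp(-sqrt(k)*z) + C2*exp(sqrt(k)*z)


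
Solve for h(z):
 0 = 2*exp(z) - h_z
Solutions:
 h(z) = C1 + 2*exp(z)


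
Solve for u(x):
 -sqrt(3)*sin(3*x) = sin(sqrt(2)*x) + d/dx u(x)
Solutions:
 u(x) = C1 + sqrt(3)*cos(3*x)/3 + sqrt(2)*cos(sqrt(2)*x)/2


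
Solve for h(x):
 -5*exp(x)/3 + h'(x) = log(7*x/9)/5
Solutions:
 h(x) = C1 + x*log(x)/5 + x*(-2*log(3) - 1 + log(7))/5 + 5*exp(x)/3


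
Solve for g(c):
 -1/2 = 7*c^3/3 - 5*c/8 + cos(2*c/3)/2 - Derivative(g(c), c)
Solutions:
 g(c) = C1 + 7*c^4/12 - 5*c^2/16 + c/2 + 3*sin(2*c/3)/4


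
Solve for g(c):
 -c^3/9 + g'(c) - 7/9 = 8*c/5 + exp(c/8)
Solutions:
 g(c) = C1 + c^4/36 + 4*c^2/5 + 7*c/9 + 8*exp(c/8)


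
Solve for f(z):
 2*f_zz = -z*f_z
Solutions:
 f(z) = C1 + C2*erf(z/2)


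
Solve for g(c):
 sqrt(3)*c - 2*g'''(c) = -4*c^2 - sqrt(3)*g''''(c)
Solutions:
 g(c) = C1 + C2*c + C3*c^2 + C4*exp(2*sqrt(3)*c/3) + c^5/30 + 5*sqrt(3)*c^4/48 + 5*c^3/8


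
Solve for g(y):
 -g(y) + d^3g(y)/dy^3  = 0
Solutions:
 g(y) = C3*exp(y) + (C1*sin(sqrt(3)*y/2) + C2*cos(sqrt(3)*y/2))*exp(-y/2)


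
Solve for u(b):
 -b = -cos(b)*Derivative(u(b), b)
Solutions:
 u(b) = C1 + Integral(b/cos(b), b)


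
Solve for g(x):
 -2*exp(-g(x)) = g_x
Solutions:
 g(x) = log(C1 - 2*x)


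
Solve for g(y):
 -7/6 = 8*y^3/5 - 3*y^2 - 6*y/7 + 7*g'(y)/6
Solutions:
 g(y) = C1 - 12*y^4/35 + 6*y^3/7 + 18*y^2/49 - y


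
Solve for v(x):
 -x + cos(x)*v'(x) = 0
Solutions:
 v(x) = C1 + Integral(x/cos(x), x)


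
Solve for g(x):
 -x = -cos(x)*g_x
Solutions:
 g(x) = C1 + Integral(x/cos(x), x)


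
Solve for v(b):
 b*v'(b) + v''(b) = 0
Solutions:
 v(b) = C1 + C2*erf(sqrt(2)*b/2)


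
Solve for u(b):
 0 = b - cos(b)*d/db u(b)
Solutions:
 u(b) = C1 + Integral(b/cos(b), b)


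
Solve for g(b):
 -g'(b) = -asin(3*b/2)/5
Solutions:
 g(b) = C1 + b*asin(3*b/2)/5 + sqrt(4 - 9*b^2)/15


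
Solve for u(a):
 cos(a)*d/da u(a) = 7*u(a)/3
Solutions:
 u(a) = C1*(sin(a) + 1)^(7/6)/(sin(a) - 1)^(7/6)


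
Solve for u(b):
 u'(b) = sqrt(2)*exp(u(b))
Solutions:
 u(b) = log(-1/(C1 + sqrt(2)*b))


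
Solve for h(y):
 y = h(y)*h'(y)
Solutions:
 h(y) = -sqrt(C1 + y^2)
 h(y) = sqrt(C1 + y^2)


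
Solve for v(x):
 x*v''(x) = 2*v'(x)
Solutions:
 v(x) = C1 + C2*x^3


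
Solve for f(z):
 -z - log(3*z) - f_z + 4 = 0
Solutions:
 f(z) = C1 - z^2/2 - z*log(z) - z*log(3) + 5*z


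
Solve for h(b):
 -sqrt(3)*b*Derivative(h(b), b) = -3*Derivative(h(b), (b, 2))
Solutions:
 h(b) = C1 + C2*erfi(sqrt(2)*3^(3/4)*b/6)


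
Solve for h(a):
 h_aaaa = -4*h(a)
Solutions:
 h(a) = (C1*sin(a) + C2*cos(a))*exp(-a) + (C3*sin(a) + C4*cos(a))*exp(a)


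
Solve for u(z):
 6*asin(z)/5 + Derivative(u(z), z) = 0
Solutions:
 u(z) = C1 - 6*z*asin(z)/5 - 6*sqrt(1 - z^2)/5


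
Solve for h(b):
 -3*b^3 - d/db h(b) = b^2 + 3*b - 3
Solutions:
 h(b) = C1 - 3*b^4/4 - b^3/3 - 3*b^2/2 + 3*b


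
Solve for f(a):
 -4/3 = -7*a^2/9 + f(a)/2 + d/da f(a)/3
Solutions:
 f(a) = C1*exp(-3*a/2) + 14*a^2/9 - 56*a/27 - 104/81


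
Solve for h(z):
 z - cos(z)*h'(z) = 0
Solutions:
 h(z) = C1 + Integral(z/cos(z), z)


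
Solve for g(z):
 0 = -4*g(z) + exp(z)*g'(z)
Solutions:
 g(z) = C1*exp(-4*exp(-z))


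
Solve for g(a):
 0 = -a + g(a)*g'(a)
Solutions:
 g(a) = -sqrt(C1 + a^2)
 g(a) = sqrt(C1 + a^2)


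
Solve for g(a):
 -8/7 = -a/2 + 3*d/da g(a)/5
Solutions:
 g(a) = C1 + 5*a^2/12 - 40*a/21


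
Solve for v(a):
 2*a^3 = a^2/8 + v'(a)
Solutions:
 v(a) = C1 + a^4/2 - a^3/24


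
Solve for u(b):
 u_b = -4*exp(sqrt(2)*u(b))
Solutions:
 u(b) = sqrt(2)*(2*log(1/(C1 + 4*b)) - log(2))/4


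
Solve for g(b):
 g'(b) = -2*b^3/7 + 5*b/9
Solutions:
 g(b) = C1 - b^4/14 + 5*b^2/18


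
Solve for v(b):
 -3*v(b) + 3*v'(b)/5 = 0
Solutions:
 v(b) = C1*exp(5*b)


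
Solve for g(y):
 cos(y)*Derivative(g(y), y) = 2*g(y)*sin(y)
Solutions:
 g(y) = C1/cos(y)^2


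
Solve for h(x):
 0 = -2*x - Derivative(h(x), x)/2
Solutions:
 h(x) = C1 - 2*x^2


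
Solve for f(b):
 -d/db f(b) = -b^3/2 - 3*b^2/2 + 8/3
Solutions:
 f(b) = C1 + b^4/8 + b^3/2 - 8*b/3


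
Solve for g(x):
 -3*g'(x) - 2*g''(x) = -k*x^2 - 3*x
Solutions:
 g(x) = C1 + C2*exp(-3*x/2) + k*x^3/9 - 2*k*x^2/9 + 8*k*x/27 + x^2/2 - 2*x/3


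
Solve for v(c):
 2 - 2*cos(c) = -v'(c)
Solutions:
 v(c) = C1 - 2*c + 2*sin(c)


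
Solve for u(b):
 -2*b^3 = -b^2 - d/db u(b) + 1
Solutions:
 u(b) = C1 + b^4/2 - b^3/3 + b


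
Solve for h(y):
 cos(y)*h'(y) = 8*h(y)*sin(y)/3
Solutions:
 h(y) = C1/cos(y)^(8/3)


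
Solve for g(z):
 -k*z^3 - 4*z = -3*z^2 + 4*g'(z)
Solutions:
 g(z) = C1 - k*z^4/16 + z^3/4 - z^2/2


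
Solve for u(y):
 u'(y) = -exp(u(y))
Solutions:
 u(y) = log(1/(C1 + y))


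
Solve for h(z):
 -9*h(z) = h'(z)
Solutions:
 h(z) = C1*exp(-9*z)


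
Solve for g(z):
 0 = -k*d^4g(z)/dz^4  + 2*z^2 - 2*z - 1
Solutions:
 g(z) = C1 + C2*z + C3*z^2 + C4*z^3 + z^6/(180*k) - z^5/(60*k) - z^4/(24*k)


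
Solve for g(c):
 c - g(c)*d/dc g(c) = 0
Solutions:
 g(c) = -sqrt(C1 + c^2)
 g(c) = sqrt(C1 + c^2)


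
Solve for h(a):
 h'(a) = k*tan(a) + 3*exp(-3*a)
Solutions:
 h(a) = C1 + k*log(tan(a)^2 + 1)/2 - exp(-3*a)


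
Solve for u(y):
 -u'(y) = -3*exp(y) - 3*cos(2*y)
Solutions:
 u(y) = C1 + 3*exp(y) + 3*sin(2*y)/2


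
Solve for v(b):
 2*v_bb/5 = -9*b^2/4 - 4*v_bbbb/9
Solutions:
 v(b) = C1 + C2*b + C3*sin(3*sqrt(10)*b/10) + C4*cos(3*sqrt(10)*b/10) - 15*b^4/32 + 25*b^2/4


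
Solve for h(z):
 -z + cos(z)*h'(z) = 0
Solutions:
 h(z) = C1 + Integral(z/cos(z), z)


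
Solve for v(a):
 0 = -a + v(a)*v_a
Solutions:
 v(a) = -sqrt(C1 + a^2)
 v(a) = sqrt(C1 + a^2)


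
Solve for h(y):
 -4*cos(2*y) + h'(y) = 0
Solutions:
 h(y) = C1 + 2*sin(2*y)


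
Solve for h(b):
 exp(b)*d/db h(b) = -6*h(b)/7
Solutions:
 h(b) = C1*exp(6*exp(-b)/7)


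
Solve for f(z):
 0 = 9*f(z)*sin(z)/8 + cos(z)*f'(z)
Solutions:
 f(z) = C1*cos(z)^(9/8)


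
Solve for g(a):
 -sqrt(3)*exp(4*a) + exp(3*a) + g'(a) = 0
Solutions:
 g(a) = C1 + sqrt(3)*exp(4*a)/4 - exp(3*a)/3


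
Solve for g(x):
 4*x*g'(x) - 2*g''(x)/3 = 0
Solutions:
 g(x) = C1 + C2*erfi(sqrt(3)*x)


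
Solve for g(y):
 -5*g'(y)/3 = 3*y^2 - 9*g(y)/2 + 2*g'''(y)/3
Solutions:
 g(y) = C1*exp(3^(1/3)*y*(-(243 + sqrt(62049))^(1/3) + 10*3^(1/3)/(243 + sqrt(62049))^(1/3))/12)*sin(3^(1/6)*y*(30/(243 + sqrt(62049))^(1/3) + 3^(2/3)*(243 + sqrt(62049))^(1/3))/12) + C2*exp(3^(1/3)*y*(-(243 + sqrt(62049))^(1/3) + 10*3^(1/3)/(243 + sqrt(62049))^(1/3))/12)*cos(3^(1/6)*y*(30/(243 + sqrt(62049))^(1/3) + 3^(2/3)*(243 + sqrt(62049))^(1/3))/12) + C3*exp(-3^(1/3)*y*(-(243 + sqrt(62049))^(1/3) + 10*3^(1/3)/(243 + sqrt(62049))^(1/3))/6) + 2*y^2/3 + 40*y/81 + 400/2187


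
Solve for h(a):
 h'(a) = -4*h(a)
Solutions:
 h(a) = C1*exp(-4*a)


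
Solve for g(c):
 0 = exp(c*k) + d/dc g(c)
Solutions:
 g(c) = C1 - exp(c*k)/k


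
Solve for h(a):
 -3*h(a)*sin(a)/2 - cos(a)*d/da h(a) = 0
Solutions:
 h(a) = C1*cos(a)^(3/2)


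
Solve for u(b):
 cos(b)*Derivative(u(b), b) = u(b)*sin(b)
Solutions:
 u(b) = C1/cos(b)


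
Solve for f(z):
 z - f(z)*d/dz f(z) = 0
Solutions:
 f(z) = -sqrt(C1 + z^2)
 f(z) = sqrt(C1 + z^2)


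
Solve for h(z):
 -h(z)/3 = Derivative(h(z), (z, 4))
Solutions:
 h(z) = (C1*sin(sqrt(2)*3^(3/4)*z/6) + C2*cos(sqrt(2)*3^(3/4)*z/6))*exp(-sqrt(2)*3^(3/4)*z/6) + (C3*sin(sqrt(2)*3^(3/4)*z/6) + C4*cos(sqrt(2)*3^(3/4)*z/6))*exp(sqrt(2)*3^(3/4)*z/6)


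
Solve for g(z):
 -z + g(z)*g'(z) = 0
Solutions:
 g(z) = -sqrt(C1 + z^2)
 g(z) = sqrt(C1 + z^2)


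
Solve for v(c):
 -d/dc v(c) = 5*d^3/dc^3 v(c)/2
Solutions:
 v(c) = C1 + C2*sin(sqrt(10)*c/5) + C3*cos(sqrt(10)*c/5)


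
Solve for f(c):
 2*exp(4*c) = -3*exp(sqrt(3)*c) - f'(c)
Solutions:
 f(c) = C1 - exp(4*c)/2 - sqrt(3)*exp(sqrt(3)*c)


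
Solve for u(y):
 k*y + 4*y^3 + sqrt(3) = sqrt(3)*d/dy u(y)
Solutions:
 u(y) = C1 + sqrt(3)*k*y^2/6 + sqrt(3)*y^4/3 + y


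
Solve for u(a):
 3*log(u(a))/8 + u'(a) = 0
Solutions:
 li(u(a)) = C1 - 3*a/8


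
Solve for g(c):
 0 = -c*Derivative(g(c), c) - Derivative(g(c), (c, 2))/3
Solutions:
 g(c) = C1 + C2*erf(sqrt(6)*c/2)


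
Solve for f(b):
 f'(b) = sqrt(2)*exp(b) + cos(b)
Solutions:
 f(b) = C1 + sqrt(2)*exp(b) + sin(b)


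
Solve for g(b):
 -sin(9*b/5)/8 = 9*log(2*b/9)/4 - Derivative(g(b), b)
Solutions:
 g(b) = C1 + 9*b*log(b)/4 - 9*b*log(3)/2 - 9*b/4 + 9*b*log(2)/4 - 5*cos(9*b/5)/72


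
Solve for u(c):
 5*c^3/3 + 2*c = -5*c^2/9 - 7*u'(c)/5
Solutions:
 u(c) = C1 - 25*c^4/84 - 25*c^3/189 - 5*c^2/7


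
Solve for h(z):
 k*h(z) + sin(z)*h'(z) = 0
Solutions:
 h(z) = C1*exp(k*(-log(cos(z) - 1) + log(cos(z) + 1))/2)


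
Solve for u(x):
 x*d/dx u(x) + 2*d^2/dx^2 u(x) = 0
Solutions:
 u(x) = C1 + C2*erf(x/2)


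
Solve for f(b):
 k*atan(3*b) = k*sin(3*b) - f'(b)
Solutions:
 f(b) = C1 - k*(b*atan(3*b) - log(9*b^2 + 1)/6 + cos(3*b)/3)


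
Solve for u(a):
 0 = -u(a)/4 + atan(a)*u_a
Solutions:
 u(a) = C1*exp(Integral(1/atan(a), a)/4)


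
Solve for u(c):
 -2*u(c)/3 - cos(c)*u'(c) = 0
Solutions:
 u(c) = C1*(sin(c) - 1)^(1/3)/(sin(c) + 1)^(1/3)


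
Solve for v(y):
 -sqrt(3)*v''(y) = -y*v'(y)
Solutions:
 v(y) = C1 + C2*erfi(sqrt(2)*3^(3/4)*y/6)


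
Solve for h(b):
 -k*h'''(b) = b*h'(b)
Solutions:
 h(b) = C1 + Integral(C2*airyai(b*(-1/k)^(1/3)) + C3*airybi(b*(-1/k)^(1/3)), b)


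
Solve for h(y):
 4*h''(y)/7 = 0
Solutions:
 h(y) = C1 + C2*y


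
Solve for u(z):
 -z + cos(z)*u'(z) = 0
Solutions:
 u(z) = C1 + Integral(z/cos(z), z)


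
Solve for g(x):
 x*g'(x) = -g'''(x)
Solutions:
 g(x) = C1 + Integral(C2*airyai(-x) + C3*airybi(-x), x)


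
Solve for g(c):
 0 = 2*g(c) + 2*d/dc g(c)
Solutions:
 g(c) = C1*exp(-c)


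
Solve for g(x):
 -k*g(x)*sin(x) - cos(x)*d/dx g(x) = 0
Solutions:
 g(x) = C1*exp(k*log(cos(x)))


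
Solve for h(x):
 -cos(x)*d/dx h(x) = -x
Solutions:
 h(x) = C1 + Integral(x/cos(x), x)


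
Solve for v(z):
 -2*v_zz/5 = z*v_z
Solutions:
 v(z) = C1 + C2*erf(sqrt(5)*z/2)


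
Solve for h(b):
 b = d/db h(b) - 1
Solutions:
 h(b) = C1 + b^2/2 + b


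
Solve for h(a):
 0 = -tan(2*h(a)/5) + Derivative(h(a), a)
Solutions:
 h(a) = -5*asin(C1*exp(2*a/5))/2 + 5*pi/2
 h(a) = 5*asin(C1*exp(2*a/5))/2


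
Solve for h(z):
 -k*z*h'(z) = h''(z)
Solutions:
 h(z) = Piecewise((-sqrt(2)*sqrt(pi)*C1*erf(sqrt(2)*sqrt(k)*z/2)/(2*sqrt(k)) - C2, (k > 0) | (k < 0)), (-C1*z - C2, True))


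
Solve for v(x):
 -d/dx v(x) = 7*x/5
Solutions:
 v(x) = C1 - 7*x^2/10


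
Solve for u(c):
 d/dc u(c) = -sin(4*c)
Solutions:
 u(c) = C1 + cos(4*c)/4


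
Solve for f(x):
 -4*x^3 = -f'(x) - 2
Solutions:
 f(x) = C1 + x^4 - 2*x


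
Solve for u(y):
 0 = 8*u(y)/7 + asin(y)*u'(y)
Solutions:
 u(y) = C1*exp(-8*Integral(1/asin(y), y)/7)


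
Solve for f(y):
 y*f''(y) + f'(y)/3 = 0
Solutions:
 f(y) = C1 + C2*y^(2/3)


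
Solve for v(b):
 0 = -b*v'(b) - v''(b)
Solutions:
 v(b) = C1 + C2*erf(sqrt(2)*b/2)


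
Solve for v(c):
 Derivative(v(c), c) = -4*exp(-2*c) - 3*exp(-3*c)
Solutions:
 v(c) = C1 + 2*exp(-2*c) + exp(-3*c)


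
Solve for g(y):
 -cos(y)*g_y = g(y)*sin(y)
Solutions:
 g(y) = C1*cos(y)


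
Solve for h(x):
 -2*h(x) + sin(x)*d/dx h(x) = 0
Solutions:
 h(x) = C1*(cos(x) - 1)/(cos(x) + 1)


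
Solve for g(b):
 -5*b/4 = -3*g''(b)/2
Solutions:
 g(b) = C1 + C2*b + 5*b^3/36


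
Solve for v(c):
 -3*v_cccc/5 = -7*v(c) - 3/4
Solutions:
 v(c) = C1*exp(-3^(3/4)*35^(1/4)*c/3) + C2*exp(3^(3/4)*35^(1/4)*c/3) + C3*sin(3^(3/4)*35^(1/4)*c/3) + C4*cos(3^(3/4)*35^(1/4)*c/3) - 3/28


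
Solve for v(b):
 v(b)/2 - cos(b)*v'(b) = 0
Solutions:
 v(b) = C1*(sin(b) + 1)^(1/4)/(sin(b) - 1)^(1/4)


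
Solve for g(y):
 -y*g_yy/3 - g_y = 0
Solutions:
 g(y) = C1 + C2/y^2


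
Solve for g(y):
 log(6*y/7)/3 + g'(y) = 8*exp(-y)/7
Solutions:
 g(y) = C1 - y*log(y)/3 + y*(-log(6) + 1 + log(7))/3 - 8*exp(-y)/7


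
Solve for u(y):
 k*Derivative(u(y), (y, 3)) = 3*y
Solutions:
 u(y) = C1 + C2*y + C3*y^2 + y^4/(8*k)


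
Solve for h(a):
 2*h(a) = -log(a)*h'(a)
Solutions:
 h(a) = C1*exp(-2*li(a))


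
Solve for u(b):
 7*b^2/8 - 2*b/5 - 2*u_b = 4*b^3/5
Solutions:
 u(b) = C1 - b^4/10 + 7*b^3/48 - b^2/10


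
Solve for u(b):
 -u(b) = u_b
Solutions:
 u(b) = C1*exp(-b)


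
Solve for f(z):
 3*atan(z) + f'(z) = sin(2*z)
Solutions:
 f(z) = C1 - 3*z*atan(z) + 3*log(z^2 + 1)/2 - cos(2*z)/2


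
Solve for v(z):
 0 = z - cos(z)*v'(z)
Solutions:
 v(z) = C1 + Integral(z/cos(z), z)


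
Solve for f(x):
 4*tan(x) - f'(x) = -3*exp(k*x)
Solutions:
 f(x) = C1 + 3*Piecewise((exp(k*x)/k, Ne(k, 0)), (x, True)) - 4*log(cos(x))


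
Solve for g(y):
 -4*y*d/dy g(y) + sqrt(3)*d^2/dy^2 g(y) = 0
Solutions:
 g(y) = C1 + C2*erfi(sqrt(2)*3^(3/4)*y/3)


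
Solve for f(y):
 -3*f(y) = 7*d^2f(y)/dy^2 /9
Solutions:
 f(y) = C1*sin(3*sqrt(21)*y/7) + C2*cos(3*sqrt(21)*y/7)


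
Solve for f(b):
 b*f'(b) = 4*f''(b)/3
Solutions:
 f(b) = C1 + C2*erfi(sqrt(6)*b/4)


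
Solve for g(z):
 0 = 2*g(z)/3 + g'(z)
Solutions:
 g(z) = C1*exp(-2*z/3)


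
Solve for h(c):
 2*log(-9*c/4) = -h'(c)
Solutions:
 h(c) = C1 - 2*c*log(-c) + 2*c*(-2*log(3) + 1 + 2*log(2))


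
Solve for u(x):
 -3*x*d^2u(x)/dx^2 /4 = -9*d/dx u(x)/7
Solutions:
 u(x) = C1 + C2*x^(19/7)


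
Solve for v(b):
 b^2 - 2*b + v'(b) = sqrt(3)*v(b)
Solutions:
 v(b) = C1*exp(sqrt(3)*b) + sqrt(3)*b^2/3 - 2*sqrt(3)*b/3 + 2*b/3 - 2/3 + 2*sqrt(3)/9


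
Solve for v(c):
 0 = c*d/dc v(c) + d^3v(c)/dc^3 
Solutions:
 v(c) = C1 + Integral(C2*airyai(-c) + C3*airybi(-c), c)


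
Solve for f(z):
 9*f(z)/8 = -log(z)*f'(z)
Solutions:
 f(z) = C1*exp(-9*li(z)/8)


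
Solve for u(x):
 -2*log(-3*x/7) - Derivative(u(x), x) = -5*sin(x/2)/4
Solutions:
 u(x) = C1 - 2*x*log(-x) - 2*x*log(3) + 2*x + 2*x*log(7) - 5*cos(x/2)/2


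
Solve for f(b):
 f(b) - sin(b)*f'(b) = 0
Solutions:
 f(b) = C1*sqrt(cos(b) - 1)/sqrt(cos(b) + 1)


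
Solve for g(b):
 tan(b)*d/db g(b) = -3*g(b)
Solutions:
 g(b) = C1/sin(b)^3


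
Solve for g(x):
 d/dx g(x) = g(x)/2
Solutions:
 g(x) = C1*exp(x/2)


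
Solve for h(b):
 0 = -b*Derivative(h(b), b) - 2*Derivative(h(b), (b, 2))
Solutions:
 h(b) = C1 + C2*erf(b/2)


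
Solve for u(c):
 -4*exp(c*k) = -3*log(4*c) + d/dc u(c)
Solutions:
 u(c) = C1 + 3*c*log(c) + 3*c*(-1 + 2*log(2)) + Piecewise((-4*exp(c*k)/k, Ne(k, 0)), (-4*c, True))


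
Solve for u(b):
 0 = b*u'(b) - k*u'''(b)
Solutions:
 u(b) = C1 + Integral(C2*airyai(b*(1/k)^(1/3)) + C3*airybi(b*(1/k)^(1/3)), b)


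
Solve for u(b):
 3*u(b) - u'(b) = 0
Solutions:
 u(b) = C1*exp(3*b)


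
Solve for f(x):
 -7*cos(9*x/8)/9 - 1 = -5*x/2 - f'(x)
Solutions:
 f(x) = C1 - 5*x^2/4 + x + 56*sin(9*x/8)/81


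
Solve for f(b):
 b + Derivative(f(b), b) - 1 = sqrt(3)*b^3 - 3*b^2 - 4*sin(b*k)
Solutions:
 f(b) = C1 + sqrt(3)*b^4/4 - b^3 - b^2/2 + b + 4*cos(b*k)/k


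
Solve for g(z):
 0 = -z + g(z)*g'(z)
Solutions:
 g(z) = -sqrt(C1 + z^2)
 g(z) = sqrt(C1 + z^2)


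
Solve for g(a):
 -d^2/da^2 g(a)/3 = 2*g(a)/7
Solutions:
 g(a) = C1*sin(sqrt(42)*a/7) + C2*cos(sqrt(42)*a/7)


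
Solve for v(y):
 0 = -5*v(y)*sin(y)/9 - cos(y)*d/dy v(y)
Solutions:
 v(y) = C1*cos(y)^(5/9)


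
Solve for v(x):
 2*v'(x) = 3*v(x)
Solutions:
 v(x) = C1*exp(3*x/2)


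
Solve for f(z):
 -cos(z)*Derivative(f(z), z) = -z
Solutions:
 f(z) = C1 + Integral(z/cos(z), z)


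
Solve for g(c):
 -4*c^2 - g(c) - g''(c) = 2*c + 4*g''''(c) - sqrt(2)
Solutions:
 g(c) = -4*c^2 - 2*c + (C1*sin(sqrt(2)*c*cos(atan(sqrt(15))/2)/2) + C2*cos(sqrt(2)*c*cos(atan(sqrt(15))/2)/2))*exp(-sqrt(2)*c*sin(atan(sqrt(15))/2)/2) + (C3*sin(sqrt(2)*c*cos(atan(sqrt(15))/2)/2) + C4*cos(sqrt(2)*c*cos(atan(sqrt(15))/2)/2))*exp(sqrt(2)*c*sin(atan(sqrt(15))/2)/2) + sqrt(2) + 8


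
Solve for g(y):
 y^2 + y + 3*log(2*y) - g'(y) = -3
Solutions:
 g(y) = C1 + y^3/3 + y^2/2 + 3*y*log(y) + y*log(8)


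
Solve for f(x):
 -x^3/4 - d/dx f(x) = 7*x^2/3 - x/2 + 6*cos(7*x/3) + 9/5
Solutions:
 f(x) = C1 - x^4/16 - 7*x^3/9 + x^2/4 - 9*x/5 - 18*sin(7*x/3)/7


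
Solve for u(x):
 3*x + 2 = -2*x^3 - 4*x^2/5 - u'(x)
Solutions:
 u(x) = C1 - x^4/2 - 4*x^3/15 - 3*x^2/2 - 2*x


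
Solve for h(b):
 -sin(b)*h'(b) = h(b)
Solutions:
 h(b) = C1*sqrt(cos(b) + 1)/sqrt(cos(b) - 1)


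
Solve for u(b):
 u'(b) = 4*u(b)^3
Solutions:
 u(b) = -sqrt(2)*sqrt(-1/(C1 + 4*b))/2
 u(b) = sqrt(2)*sqrt(-1/(C1 + 4*b))/2


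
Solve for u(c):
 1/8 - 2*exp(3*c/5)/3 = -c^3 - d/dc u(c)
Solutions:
 u(c) = C1 - c^4/4 - c/8 + 10*exp(3*c/5)/9


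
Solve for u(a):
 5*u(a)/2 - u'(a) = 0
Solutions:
 u(a) = C1*exp(5*a/2)


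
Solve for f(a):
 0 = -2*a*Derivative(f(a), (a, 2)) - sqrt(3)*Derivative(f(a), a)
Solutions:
 f(a) = C1 + C2*a^(1 - sqrt(3)/2)


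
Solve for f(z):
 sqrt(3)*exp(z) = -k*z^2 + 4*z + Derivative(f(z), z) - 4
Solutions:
 f(z) = C1 + k*z^3/3 - 2*z^2 + 4*z + sqrt(3)*exp(z)


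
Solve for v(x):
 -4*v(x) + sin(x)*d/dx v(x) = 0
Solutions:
 v(x) = C1*(cos(x)^2 - 2*cos(x) + 1)/(cos(x)^2 + 2*cos(x) + 1)


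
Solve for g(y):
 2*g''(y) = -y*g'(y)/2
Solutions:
 g(y) = C1 + C2*erf(sqrt(2)*y/4)


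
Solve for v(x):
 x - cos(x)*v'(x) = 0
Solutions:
 v(x) = C1 + Integral(x/cos(x), x)


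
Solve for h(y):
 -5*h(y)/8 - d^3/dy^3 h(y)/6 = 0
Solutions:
 h(y) = C3*exp(-30^(1/3)*y/2) + (C1*sin(10^(1/3)*3^(5/6)*y/4) + C2*cos(10^(1/3)*3^(5/6)*y/4))*exp(30^(1/3)*y/4)


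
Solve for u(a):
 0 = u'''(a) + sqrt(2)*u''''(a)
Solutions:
 u(a) = C1 + C2*a + C3*a^2 + C4*exp(-sqrt(2)*a/2)


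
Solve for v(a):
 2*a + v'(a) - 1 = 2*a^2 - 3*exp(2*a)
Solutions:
 v(a) = C1 + 2*a^3/3 - a^2 + a - 3*exp(2*a)/2


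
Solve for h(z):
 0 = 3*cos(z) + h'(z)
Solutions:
 h(z) = C1 - 3*sin(z)


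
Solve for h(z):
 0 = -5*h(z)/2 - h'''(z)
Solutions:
 h(z) = C3*exp(-2^(2/3)*5^(1/3)*z/2) + (C1*sin(2^(2/3)*sqrt(3)*5^(1/3)*z/4) + C2*cos(2^(2/3)*sqrt(3)*5^(1/3)*z/4))*exp(2^(2/3)*5^(1/3)*z/4)


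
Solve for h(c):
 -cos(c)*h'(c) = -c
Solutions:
 h(c) = C1 + Integral(c/cos(c), c)


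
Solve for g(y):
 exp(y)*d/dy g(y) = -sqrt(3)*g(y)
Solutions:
 g(y) = C1*exp(sqrt(3)*exp(-y))


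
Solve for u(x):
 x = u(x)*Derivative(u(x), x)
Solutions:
 u(x) = -sqrt(C1 + x^2)
 u(x) = sqrt(C1 + x^2)


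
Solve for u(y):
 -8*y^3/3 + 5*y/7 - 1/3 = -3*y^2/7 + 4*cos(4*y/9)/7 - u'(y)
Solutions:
 u(y) = C1 + 2*y^4/3 - y^3/7 - 5*y^2/14 + y/3 + 9*sin(4*y/9)/7


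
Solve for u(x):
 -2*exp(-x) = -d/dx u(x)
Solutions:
 u(x) = C1 - 2*exp(-x)


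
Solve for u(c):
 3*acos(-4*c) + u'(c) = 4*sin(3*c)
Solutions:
 u(c) = C1 - 3*c*acos(-4*c) - 3*sqrt(1 - 16*c^2)/4 - 4*cos(3*c)/3


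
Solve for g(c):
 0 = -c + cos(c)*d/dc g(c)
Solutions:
 g(c) = C1 + Integral(c/cos(c), c)


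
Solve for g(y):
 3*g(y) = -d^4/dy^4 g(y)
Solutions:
 g(y) = (C1*sin(sqrt(2)*3^(1/4)*y/2) + C2*cos(sqrt(2)*3^(1/4)*y/2))*exp(-sqrt(2)*3^(1/4)*y/2) + (C3*sin(sqrt(2)*3^(1/4)*y/2) + C4*cos(sqrt(2)*3^(1/4)*y/2))*exp(sqrt(2)*3^(1/4)*y/2)


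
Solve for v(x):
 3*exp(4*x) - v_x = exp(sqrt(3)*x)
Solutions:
 v(x) = C1 + 3*exp(4*x)/4 - sqrt(3)*exp(sqrt(3)*x)/3


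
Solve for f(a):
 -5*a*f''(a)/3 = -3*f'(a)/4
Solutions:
 f(a) = C1 + C2*a^(29/20)


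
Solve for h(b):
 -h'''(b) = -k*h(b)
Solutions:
 h(b) = C1*exp(b*k^(1/3)) + C2*exp(b*k^(1/3)*(-1 + sqrt(3)*I)/2) + C3*exp(-b*k^(1/3)*(1 + sqrt(3)*I)/2)


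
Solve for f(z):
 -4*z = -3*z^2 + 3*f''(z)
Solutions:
 f(z) = C1 + C2*z + z^4/12 - 2*z^3/9


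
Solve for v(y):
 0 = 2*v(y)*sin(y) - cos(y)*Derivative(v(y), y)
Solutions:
 v(y) = C1/cos(y)^2


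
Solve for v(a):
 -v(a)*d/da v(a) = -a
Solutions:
 v(a) = -sqrt(C1 + a^2)
 v(a) = sqrt(C1 + a^2)


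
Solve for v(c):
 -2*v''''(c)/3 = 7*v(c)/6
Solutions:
 v(c) = (C1*sin(7^(1/4)*c/2) + C2*cos(7^(1/4)*c/2))*exp(-7^(1/4)*c/2) + (C3*sin(7^(1/4)*c/2) + C4*cos(7^(1/4)*c/2))*exp(7^(1/4)*c/2)


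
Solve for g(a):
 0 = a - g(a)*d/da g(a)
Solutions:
 g(a) = -sqrt(C1 + a^2)
 g(a) = sqrt(C1 + a^2)


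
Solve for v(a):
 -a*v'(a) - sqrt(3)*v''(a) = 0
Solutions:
 v(a) = C1 + C2*erf(sqrt(2)*3^(3/4)*a/6)


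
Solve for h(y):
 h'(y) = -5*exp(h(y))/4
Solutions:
 h(y) = log(1/(C1 + 5*y)) + 2*log(2)


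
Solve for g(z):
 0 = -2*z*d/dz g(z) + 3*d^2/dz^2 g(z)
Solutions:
 g(z) = C1 + C2*erfi(sqrt(3)*z/3)


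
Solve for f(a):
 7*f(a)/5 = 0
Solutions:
 f(a) = 0


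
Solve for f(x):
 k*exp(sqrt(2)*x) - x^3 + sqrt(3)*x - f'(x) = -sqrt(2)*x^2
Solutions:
 f(x) = C1 + sqrt(2)*k*exp(sqrt(2)*x)/2 - x^4/4 + sqrt(2)*x^3/3 + sqrt(3)*x^2/2


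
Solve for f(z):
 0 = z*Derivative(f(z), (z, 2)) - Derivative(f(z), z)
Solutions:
 f(z) = C1 + C2*z^2
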